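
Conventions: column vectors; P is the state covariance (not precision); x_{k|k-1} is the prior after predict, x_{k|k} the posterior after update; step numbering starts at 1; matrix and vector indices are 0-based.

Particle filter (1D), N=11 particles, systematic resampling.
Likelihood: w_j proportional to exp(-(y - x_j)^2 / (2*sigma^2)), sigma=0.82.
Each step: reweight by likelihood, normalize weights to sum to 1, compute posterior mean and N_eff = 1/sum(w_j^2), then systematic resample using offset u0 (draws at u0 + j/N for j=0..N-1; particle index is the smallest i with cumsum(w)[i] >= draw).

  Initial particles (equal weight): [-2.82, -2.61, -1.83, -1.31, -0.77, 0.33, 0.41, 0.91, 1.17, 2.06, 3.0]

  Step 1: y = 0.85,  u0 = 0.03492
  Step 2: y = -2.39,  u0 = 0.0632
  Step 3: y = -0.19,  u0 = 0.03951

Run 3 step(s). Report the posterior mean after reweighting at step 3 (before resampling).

post_mean = -0.6644

step 1: w=[0.0000, 0.0000, 0.0012, 0.0075, 0.0342, 0.1968, 0.2084, 0.2400, 0.2230, 0.0810, 0.0077]  mean=0.7816  Neff=5.0657  idx=[4, 5, 5, 6, 6, 7, 7, 7, 8, 8, 9]
step 2: w=[0.9038, 0.0260, 0.0260, 0.0187, 0.0187, 0.0019, 0.0019, 0.0019, 0.0005, 0.0005, 0.0000]  mean=-0.6570  Neff=1.2210  idx=[0, 0, 0, 0, 0, 0, 0, 0, 0, 0, 3]
step 3: w=[0.0911, 0.0911, 0.0911, 0.0911, 0.0911, 0.0911, 0.0911, 0.0911, 0.0911, 0.0911, 0.0895]  mean=-0.6644  Neff=10.9997  idx=[0, 1, 2, 3, 4, 5, 6, 7, 8, 9, 10]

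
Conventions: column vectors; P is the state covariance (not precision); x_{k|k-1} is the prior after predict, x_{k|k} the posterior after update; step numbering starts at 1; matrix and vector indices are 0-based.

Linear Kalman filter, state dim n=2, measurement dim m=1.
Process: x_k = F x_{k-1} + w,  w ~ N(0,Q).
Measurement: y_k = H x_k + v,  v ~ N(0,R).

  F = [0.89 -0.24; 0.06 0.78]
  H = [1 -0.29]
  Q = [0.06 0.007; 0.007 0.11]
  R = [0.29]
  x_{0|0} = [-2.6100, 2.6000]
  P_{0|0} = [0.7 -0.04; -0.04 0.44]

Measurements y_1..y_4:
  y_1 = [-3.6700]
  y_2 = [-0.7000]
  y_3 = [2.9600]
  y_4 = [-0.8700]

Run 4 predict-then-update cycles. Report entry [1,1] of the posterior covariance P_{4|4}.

step 1: x^-=[-2.9469, 1.8714]  P^-=[0.6569 -0.0652; -0.0652 0.3765]  S=[1.0164]  K=[0.6649; -0.1715]  nu=[-0.1804]  x^+=[-3.0668, 1.9023]  P^+=[0.2075 0.0508; 0.0508 0.3466]
step 2: x^-=[-3.1861, 1.2998]  P^-=[0.2227 -0.0123; -0.0123 0.3263]  S=[0.5473]  K=[0.4134; -0.1954]  nu=[2.8630]  x^+=[-2.0025, 0.7404]  P^+=[0.1291 0.0319; 0.0319 0.3055]
step 3: x^-=[-1.9599, 0.4574]  P^-=[0.1663 -0.0216; -0.0216 0.2993]  S=[0.4939]  K=[0.3493; -0.2194]  nu=[5.0525]  x^+=[-0.1952, -0.6513]  P^+=[0.1060 0.0163; 0.0163 0.2755]
step 4: x^-=[-0.0175, -0.5197]  P^-=[0.1529 -0.0279; -0.0279 0.2795]  S=[0.4826]  K=[0.3336; -0.2257]  nu=[-1.0033]  x^+=[-0.3521, -0.2932]  P^+=[0.0992 0.0085; 0.0085 0.2549]

P_post[1,1] = 0.2549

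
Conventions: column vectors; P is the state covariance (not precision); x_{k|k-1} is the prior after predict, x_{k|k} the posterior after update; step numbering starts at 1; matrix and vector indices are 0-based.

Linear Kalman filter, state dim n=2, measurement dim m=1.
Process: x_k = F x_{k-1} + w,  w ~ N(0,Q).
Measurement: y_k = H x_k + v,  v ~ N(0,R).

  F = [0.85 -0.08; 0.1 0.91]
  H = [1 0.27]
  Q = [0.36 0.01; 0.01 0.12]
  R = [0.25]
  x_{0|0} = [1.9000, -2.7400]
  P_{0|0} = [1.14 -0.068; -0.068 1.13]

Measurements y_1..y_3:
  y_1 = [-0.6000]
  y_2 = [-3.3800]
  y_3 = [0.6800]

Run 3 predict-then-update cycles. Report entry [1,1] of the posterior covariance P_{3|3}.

P_post[1,1] = 0.8381

step 1: x^-=[1.8342, -2.3034]  P^-=[1.2001 -0.0274; -0.0274 1.0548]  S=[1.5122]  K=[0.7887; 0.1702]  nu=[-1.8123]  x^+=[0.4048, -2.6118]  P^+=[0.2594 -0.2304; -0.2304 1.0110]
step 2: x^-=[0.5530, -2.3363]  P^-=[0.5852 -0.2179; -0.2179 0.9178]  S=[0.7844]  K=[0.6710; 0.0381]  nu=[-3.3022]  x^+=[-1.6628, -2.4621]  P^+=[0.2320 -0.2380; -0.2380 0.9167]
step 3: x^-=[-1.2164, -2.4068]  P^-=[0.5659 -0.2192; -0.2192 0.8381]  S=[0.7586]  K=[0.6679; 0.0094]  nu=[2.5463]  x^+=[0.4843, -2.3830]  P^+=[0.2274 -0.2239; -0.2239 0.8381]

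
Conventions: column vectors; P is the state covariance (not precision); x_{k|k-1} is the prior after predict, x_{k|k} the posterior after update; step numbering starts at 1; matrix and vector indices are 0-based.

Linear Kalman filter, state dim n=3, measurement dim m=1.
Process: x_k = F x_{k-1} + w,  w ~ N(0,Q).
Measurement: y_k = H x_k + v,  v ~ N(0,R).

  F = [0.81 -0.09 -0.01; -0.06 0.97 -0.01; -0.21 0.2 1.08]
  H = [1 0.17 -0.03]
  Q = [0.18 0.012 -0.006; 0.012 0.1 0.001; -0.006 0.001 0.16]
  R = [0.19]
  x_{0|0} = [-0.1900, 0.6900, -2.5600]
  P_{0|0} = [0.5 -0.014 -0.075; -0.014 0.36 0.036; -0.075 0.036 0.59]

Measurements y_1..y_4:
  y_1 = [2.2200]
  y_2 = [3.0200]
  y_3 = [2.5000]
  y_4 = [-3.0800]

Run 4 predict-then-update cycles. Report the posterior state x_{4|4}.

step 1: x^-=[-0.1904, 0.7063, -2.5869]  P^-=[0.5143 -0.0545 -0.1758; -0.0545 0.4414 0.1161; -0.1758 0.1161 0.9354]  S=[0.7088]  K=[0.7200; 0.0241; -0.2597]  nu=[2.2127]  x^+=[1.4029, 0.7596, -3.1616]  P^+=[0.1469 -0.0668 -0.0432; -0.0668 0.4410 0.1206; -0.0432 0.1206 0.8876]
step 2: x^-=[1.0996, 0.6842, -3.5572]  P^-=[0.2907 -0.0871 -0.1104; -0.0871 0.5209 0.2220; -0.1104 0.2220 1.2967]  S=[0.4716]  K=[0.5919; -0.0111; -0.2366]  nu=[1.6974]  x^+=[2.1043, 0.6654, -3.9589]  P^+=[0.1254 -0.0840 -0.0444; -0.0840 0.5209 0.2208; -0.0444 0.2208 1.2703]
step 3: x^-=[1.6842, 0.5588, -4.5844]  P^-=[0.2800 -0.1075 -0.1264; -0.1075 0.5961 0.3417; -0.1264 0.3417 1.7906]  S=[0.4564]  K=[0.5818; -0.0360; -0.2675]  nu=[0.5833]  x^+=[2.0235, 0.5378, -4.7404]  P^+=[0.1255 -0.0980 -0.0554; -0.0980 0.5955 0.3373; -0.0554 0.3373 1.7579]
step 4: x^-=[1.6381, 0.4477, -5.4371]  P^-=[0.2831 -0.1260 -0.1568; -0.1260 0.6658 0.4764; -0.1568 0.4764 2.4188]  S=[0.4563]  K=[0.5839; -0.0593; -0.3253]  nu=[-4.9573]  x^+=[-1.2566, 0.7419, -3.8246]  P^+=[0.1276 -0.1102 -0.0702; -0.1102 0.6642 0.4676; -0.0702 0.4676 2.3706]

x_post = [-1.2566, 0.7419, -3.8246]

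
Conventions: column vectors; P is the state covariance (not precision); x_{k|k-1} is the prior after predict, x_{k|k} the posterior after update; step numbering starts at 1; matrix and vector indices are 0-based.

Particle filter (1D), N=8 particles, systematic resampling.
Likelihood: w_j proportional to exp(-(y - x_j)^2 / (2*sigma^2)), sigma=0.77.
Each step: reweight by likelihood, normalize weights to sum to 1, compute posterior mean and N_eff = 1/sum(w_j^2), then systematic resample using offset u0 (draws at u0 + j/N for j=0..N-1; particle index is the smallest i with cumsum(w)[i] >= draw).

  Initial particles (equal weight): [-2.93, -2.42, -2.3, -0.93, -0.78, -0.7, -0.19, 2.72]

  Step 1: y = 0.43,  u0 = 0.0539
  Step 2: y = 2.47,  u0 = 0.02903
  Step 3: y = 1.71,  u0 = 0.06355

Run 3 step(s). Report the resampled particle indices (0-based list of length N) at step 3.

resampled_idx = [1, 2, 3, 4, 4, 5, 6, 7]

step 1: w=[0.0000, 0.0007, 0.0012, 0.1330, 0.1841, 0.2156, 0.4577, 0.0076]  mean=-0.4891  Neff=3.2504  idx=[3, 4, 4, 5, 6, 6, 6, 6]
step 2: w=[0.0054, 0.0126, 0.0126, 0.0194, 0.2375, 0.2375, 0.2375, 0.2375]  mean=-0.2187  Neff=4.4168  idx=[2, 4, 4, 5, 6, 6, 7, 7]
step 3: w=[0.0158, 0.1406, 0.1406, 0.1406, 0.1406, 0.1406, 0.1406, 0.1406]  mean=-0.1993  Neff=7.2139  idx=[1, 2, 3, 4, 4, 5, 6, 7]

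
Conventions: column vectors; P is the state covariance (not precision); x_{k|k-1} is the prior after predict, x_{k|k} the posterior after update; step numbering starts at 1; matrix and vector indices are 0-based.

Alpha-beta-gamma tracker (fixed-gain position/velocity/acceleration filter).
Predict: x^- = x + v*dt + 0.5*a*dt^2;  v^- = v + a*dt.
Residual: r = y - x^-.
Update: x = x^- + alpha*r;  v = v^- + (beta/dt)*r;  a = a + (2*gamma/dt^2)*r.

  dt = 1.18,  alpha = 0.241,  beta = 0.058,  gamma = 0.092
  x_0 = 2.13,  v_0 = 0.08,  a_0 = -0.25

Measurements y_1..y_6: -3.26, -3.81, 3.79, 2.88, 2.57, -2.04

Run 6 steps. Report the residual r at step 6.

resid = 2.7933

step 1: x_pred=2.0503  r=-5.3103  x^+=0.7706  v^+=-0.4760  a^+=-0.9517
step 2: x_pred=-0.4537  r=-3.3563  x^+=-1.2626  v^+=-1.7640  a^+=-1.3953
step 3: x_pred=-4.3155  r=8.1055  x^+=-2.3621  v^+=-3.0120  a^+=-0.3241
step 4: x_pred=-6.1420  r=9.0220  x^+=-3.9677  v^+=-2.9511  a^+=0.8681
step 5: x_pred=-6.8456  r=9.4156  x^+=-4.5764  v^+=-1.4639  a^+=2.1123
step 6: x_pred=-4.8333  r=2.7933  x^+=-4.1601  v^+=1.1659  a^+=2.4814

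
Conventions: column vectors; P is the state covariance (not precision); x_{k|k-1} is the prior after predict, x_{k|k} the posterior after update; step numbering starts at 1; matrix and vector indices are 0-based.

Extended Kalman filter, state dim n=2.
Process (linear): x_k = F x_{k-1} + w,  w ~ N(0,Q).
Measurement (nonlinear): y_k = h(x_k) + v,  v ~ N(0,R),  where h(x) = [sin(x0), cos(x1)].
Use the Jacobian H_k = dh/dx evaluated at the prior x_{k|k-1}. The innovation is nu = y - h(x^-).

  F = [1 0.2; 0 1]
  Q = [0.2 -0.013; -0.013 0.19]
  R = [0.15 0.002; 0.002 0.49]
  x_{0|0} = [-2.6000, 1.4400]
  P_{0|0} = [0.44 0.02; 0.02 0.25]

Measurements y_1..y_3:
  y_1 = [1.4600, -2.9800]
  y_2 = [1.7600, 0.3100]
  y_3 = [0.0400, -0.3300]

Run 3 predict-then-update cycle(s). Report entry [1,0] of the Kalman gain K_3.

step 1: x^-=[-2.3120, 1.4400]  P^-=[0.6580 0.0570; 0.0570 0.4400]  H_jac=[-0.6752 0.0000; 0.0000 -0.9915]  S=[0.4500 0.0402; 0.0402 0.9225]  K=[-0.9857 -0.0184; -0.0435 -0.4710]  nu=[2.1977, -3.1104]  x^+=[-4.4212, 2.8094]  P^+=[0.2190 0.0111; 0.0111 0.2329]
step 2: x^-=[-3.8593, 2.8094]  P^-=[0.4328 0.0446; 0.0446 0.4229]  H_jac=[-0.7533 0.0000; 0.0000 -0.3261]  S=[0.3956 0.0130; 0.0130 0.5350]  K=[-0.8239 -0.0072; -0.0766 -0.2559]  nu=[1.1023, 1.2553]  x^+=[-4.7766, 2.4037]  P^+=[0.1641 0.0159; 0.0159 0.3850]
step 3: x^-=[-4.2959, 2.4037]  P^-=[0.3858 0.0799; 0.0799 0.5750]  H_jac=[-0.4046 0.0000; 0.0000 -0.6728]  S=[0.2132 0.0238; 0.0238 0.7502]  K=[-0.7269 -0.0487; -0.0946 -0.5126]  nu=[-0.8745, 0.4099]  x^+=[-3.6801, 2.2763]  P^+=[0.2697 0.0376; 0.0376 0.3736]

K[1,0] = -0.0946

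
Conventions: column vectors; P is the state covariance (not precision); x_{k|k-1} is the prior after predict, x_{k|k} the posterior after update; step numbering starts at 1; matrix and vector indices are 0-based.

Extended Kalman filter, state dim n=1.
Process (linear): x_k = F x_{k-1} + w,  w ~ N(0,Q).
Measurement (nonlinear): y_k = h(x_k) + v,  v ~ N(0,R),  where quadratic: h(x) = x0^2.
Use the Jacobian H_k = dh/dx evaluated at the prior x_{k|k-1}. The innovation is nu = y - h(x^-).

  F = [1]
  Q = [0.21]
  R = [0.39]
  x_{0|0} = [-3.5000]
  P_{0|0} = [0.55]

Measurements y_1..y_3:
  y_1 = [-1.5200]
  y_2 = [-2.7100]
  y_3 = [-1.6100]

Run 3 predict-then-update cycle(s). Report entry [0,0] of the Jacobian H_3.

step 1: x^-=[-3.5000]  P^-=[0.7600]  H_jac=[-7.0000]  S=[37.6300]  K=[-0.1414]  nu=[-13.7700]  x^+=[-1.5532]  P^+=[0.0079]
step 2: x^-=[-1.5532]  P^-=[0.2179]  H_jac=[-3.1065]  S=[2.4926]  K=[-0.2715]  nu=[-5.1226]  x^+=[-0.1623]  P^+=[0.0341]
step 3: x^-=[-0.1623]  P^-=[0.2441]  H_jac=[-0.3245]  S=[0.4157]  K=[-0.1906]  nu=[-1.6363]  x^+=[0.1495]  P^+=[0.2290]

H_jac[0,0] = -0.3245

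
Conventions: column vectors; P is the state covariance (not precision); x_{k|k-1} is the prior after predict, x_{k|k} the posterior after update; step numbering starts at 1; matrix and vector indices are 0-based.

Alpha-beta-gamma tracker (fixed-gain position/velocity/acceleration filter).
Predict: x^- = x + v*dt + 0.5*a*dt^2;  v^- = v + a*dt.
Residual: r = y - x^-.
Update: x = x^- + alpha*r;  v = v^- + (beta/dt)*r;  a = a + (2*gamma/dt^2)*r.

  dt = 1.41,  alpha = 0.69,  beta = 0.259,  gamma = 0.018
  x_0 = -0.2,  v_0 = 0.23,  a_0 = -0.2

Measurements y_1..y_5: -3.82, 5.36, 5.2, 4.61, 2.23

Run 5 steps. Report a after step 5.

a_post = -0.1436

step 1: x_pred=-0.0745  r=-3.7455  x^+=-2.6589  v^+=-0.7400  a^+=-0.2678
step 2: x_pred=-3.9685  r=9.3285  x^+=2.4682  v^+=0.5959  a^+=-0.0989
step 3: x_pred=3.2101  r=1.9899  x^+=4.5831  v^+=0.8220  a^+=-0.0629
step 4: x_pred=5.6796  r=-1.0696  x^+=4.9416  v^+=0.5369  a^+=-0.0822
step 5: x_pred=5.6168  r=-3.3868  x^+=3.2799  v^+=-0.2012  a^+=-0.1436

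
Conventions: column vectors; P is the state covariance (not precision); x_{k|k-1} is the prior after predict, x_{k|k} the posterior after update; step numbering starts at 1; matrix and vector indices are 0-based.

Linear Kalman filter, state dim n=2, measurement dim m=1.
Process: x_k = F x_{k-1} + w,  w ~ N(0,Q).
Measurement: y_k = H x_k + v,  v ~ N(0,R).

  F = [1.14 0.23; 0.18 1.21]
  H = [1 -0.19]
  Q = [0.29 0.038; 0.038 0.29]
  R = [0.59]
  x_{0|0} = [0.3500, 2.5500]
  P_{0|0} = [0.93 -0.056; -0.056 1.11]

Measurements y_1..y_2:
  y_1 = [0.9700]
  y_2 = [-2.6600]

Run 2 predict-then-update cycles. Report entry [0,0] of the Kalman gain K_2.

step 1: x^-=[0.9855, 3.1485]  P^-=[1.5280 0.4582; 0.4582 1.9209]  S=[2.0132]  K=[0.7157; 0.0463]  nu=[0.5827]  x^+=[1.4026, 3.1755]  P^+=[0.4967 0.3915; 0.3915 1.9166]
step 2: x^-=[2.3293, 4.0948]  P^-=[1.2421 1.2295; 1.2295 3.2827]  S=[1.4834]  K=[0.6799; 0.4084]  nu=[-4.2113]  x^+=[-0.5338, 2.3750]  P^+=[0.5565 0.8176; 0.8176 3.0353]

K[0,0] = 0.6799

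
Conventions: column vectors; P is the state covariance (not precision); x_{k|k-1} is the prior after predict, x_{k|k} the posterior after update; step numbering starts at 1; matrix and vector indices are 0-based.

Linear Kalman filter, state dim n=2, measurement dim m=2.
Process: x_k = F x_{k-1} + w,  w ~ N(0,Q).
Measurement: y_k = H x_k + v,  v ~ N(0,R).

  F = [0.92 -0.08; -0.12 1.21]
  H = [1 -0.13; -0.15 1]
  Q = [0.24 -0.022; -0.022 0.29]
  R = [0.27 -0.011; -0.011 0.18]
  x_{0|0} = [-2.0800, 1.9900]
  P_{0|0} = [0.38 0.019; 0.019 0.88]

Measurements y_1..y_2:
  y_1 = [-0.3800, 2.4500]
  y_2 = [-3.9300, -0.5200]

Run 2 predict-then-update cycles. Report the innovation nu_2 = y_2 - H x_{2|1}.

step 1: x^-=[-2.0728, 2.6575]  P^-=[0.5645 -0.1278; -0.1278 1.5784]  S=[0.8944 -0.4312; -0.4312 1.8094]  K=[0.6701 0.0422; 0.0602 0.8973]  nu=[2.0383, -0.5184]  x^+=[-0.7289, 2.3151]  P^+=[0.1841 0.0278; 0.0278 0.1650]
step 2: x^-=[-0.8558, 2.8887]  P^-=[0.3928 -0.0270; -0.0270 0.5262]  S=[0.6787 -0.1659; -0.1659 0.7231]  K=[0.5878 0.0160; 0.0409 0.7426]  nu=[-2.6987, -3.5371]  x^+=[-2.4986, 0.1516]  P^+=[0.1612 0.0206; 0.0206 0.1363]

innov = [-2.6987, -3.5371]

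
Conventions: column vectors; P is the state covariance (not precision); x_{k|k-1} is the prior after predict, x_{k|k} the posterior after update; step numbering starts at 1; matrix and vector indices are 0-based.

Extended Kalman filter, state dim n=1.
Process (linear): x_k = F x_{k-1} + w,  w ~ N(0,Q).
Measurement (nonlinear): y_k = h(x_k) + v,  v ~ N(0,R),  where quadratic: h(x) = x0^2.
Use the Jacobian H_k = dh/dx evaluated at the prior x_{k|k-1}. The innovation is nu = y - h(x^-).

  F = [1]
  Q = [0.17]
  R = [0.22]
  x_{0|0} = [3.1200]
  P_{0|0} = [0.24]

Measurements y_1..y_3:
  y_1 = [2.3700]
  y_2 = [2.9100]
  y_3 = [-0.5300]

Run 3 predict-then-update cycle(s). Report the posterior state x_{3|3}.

x_post = [0.8097]

step 1: x^-=[3.1200]  P^-=[0.4100]  H_jac=[6.2400]  S=[16.1844]  K=[0.1581]  nu=[-7.3644]  x^+=[1.9559]  P^+=[0.0056]
step 2: x^-=[1.9559]  P^-=[0.1756]  H_jac=[3.9117]  S=[2.9065]  K=[0.2363]  nu=[-0.9154]  x^+=[1.7396]  P^+=[0.0133]
step 3: x^-=[1.7396]  P^-=[0.1833]  H_jac=[3.4791]  S=[2.4386]  K=[0.2615]  nu=[-3.5561]  x^+=[0.8097]  P^+=[0.0165]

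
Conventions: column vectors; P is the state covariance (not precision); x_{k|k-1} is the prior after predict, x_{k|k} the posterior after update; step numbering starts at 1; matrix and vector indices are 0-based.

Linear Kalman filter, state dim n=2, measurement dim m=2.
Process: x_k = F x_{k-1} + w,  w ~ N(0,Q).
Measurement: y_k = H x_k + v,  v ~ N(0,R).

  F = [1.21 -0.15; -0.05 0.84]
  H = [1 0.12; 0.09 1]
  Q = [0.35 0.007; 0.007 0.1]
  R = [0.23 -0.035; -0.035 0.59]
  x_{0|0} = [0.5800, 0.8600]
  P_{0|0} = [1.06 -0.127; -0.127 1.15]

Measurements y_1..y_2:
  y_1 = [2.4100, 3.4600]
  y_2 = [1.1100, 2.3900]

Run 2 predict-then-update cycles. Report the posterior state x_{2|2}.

step 1: x^-=[0.5728, 0.6934]  P^-=[1.9739 -0.3321; -0.3321 0.9248]  S=[2.1375 -0.0820; -0.0820 1.4710]  K=[0.9027 -0.0546; -0.0803 0.6039]  nu=[1.7540, 2.7150]  x^+=[2.0078, 2.1922]  P^+=[0.2196 -0.0836; -0.0836 0.3666]
step 2: x^-=[2.1006, 1.7410]  P^-=[0.7101 -0.1381; -0.1381 0.3663]  S=[0.9122 -0.0667; -0.0667 0.9372]  K=[0.7584 -0.0252; -0.0760 0.3722]  nu=[-1.1996, 0.4599]  x^+=[1.1793, 2.0033]  P^+=[0.1822 -0.0578; -0.0578 0.2274]

x_post = [1.1793, 2.0033]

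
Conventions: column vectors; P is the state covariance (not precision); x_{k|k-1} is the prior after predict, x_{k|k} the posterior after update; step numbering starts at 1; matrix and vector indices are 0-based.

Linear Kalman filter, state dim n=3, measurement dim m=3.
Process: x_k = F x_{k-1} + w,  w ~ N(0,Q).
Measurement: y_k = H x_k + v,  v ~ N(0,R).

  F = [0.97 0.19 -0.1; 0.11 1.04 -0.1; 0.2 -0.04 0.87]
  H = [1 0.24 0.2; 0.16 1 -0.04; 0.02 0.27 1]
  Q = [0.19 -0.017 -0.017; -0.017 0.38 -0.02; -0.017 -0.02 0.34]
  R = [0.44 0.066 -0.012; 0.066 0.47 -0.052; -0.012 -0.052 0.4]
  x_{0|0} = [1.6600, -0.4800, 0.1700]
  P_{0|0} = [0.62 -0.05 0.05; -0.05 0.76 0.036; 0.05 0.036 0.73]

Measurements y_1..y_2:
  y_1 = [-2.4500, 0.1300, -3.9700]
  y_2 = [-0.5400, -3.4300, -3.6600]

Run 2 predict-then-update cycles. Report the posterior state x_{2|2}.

step 1: x^-=[1.5020, -0.3336, 0.4991]  P^-=[0.7786 0.1453 0.0813; 0.1453 1.1968 -0.0752; 0.0813 -0.0752 0.9342]  S=[1.4200 0.6063 0.3675; 0.6063 1.7397 0.1840; 0.3675 0.1840 1.3860]  K=[0.6246 -0.0581 -0.0597; -0.0313 0.7038 0.0958; 0.0694 -0.1515 0.6623]  nu=[-3.9718, 0.2432, -4.4091]  x^+=[-0.7297, -0.4608, -2.7336]  P^+=[0.2840 -0.0295 -0.0261; -0.0295 0.3250 -0.0851; -0.0261 -0.0851 0.2954]
step 2: x^-=[-0.5221, -0.2862, -2.5057]  P^-=[0.4693 0.0634 -0.0259; 0.0634 0.7495 -0.1382; -0.0259 -0.1382 0.5728]  S=[0.9822 0.3561 0.1113; 0.3561 1.2641 -0.0079; 0.1113 -0.0079 0.9526]  K=[0.5066 -0.0327 -0.0588; -0.0095 0.6085 0.0748; 0.0442 -0.1398 0.5552]  nu=[0.5519, -3.1605, -1.0666]  x^+=[-0.0765, -2.2943, -2.6318]  P^+=[0.2311 -0.0170 -0.0280; -0.0170 0.2811 -0.0772; -0.0280 -0.0772 0.2502]

x_post = [-0.0765, -2.2943, -2.6318]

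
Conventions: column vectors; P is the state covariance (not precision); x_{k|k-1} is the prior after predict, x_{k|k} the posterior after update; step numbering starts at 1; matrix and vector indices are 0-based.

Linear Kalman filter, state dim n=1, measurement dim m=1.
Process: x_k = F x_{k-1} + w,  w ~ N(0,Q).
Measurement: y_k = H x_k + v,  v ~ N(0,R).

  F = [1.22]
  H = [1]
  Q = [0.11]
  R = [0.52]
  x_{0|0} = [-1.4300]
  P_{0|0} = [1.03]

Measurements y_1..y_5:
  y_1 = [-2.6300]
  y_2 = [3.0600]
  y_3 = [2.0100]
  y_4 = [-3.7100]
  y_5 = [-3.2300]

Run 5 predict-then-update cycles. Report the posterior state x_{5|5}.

step 1: x^-=[-1.7446]  P^-=[1.6431]  S=[2.1631]  K=[0.7596]  nu=[-0.8854]  x^+=[-2.4171]  P^+=[0.3950]
step 2: x^-=[-2.9489]  P^-=[0.6979]  S=[1.2179]  K=[0.5730]  nu=[6.0089]  x^+=[0.4944]  P^+=[0.2980]
step 3: x^-=[0.6032]  P^-=[0.5535]  S=[1.0735]  K=[0.5156]  nu=[1.4068]  x^+=[1.3286]  P^+=[0.2681]
step 4: x^-=[1.6208]  P^-=[0.5091]  S=[1.0291]  K=[0.4947]  nu=[-5.3308]  x^+=[-1.0163]  P^+=[0.2572]
step 5: x^-=[-1.2398]  P^-=[0.4929]  S=[1.0129]  K=[0.4866]  nu=[-1.9902]  x^+=[-2.2083]  P^+=[0.2530]

x_post = [-2.2083]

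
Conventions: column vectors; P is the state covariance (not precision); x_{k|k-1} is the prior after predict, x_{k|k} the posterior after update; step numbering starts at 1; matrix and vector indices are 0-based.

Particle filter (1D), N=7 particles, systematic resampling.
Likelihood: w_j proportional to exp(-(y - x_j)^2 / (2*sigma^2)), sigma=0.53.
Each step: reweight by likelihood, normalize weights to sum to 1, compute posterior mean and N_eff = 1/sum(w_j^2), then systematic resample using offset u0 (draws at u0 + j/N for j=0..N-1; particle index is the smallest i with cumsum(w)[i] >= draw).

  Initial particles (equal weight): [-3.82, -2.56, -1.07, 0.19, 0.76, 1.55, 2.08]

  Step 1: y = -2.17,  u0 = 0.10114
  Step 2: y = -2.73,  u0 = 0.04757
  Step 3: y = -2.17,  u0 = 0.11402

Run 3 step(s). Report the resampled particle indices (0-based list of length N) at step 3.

resampled_idx = [0, 1, 2, 3, 4, 5, 6]

step 1: w=[0.0089, 0.8602, 0.1309, 0.0001, 0.0000, 0.0000, 0.0000]  mean=-2.3760  Neff=1.3207  idx=[1, 1, 1, 1, 1, 1, 2]
step 2: w=[0.1665, 0.1665, 0.1665, 0.1665, 0.1665, 0.1665, 0.0013]  mean=-2.5581  Neff=6.0156  idx=[0, 1, 2, 2, 3, 4, 5]
step 3: w=[0.1429, 0.1429, 0.1429, 0.1429, 0.1429, 0.1429, 0.1429]  mean=-2.5600  Neff=7.0000  idx=[0, 1, 2, 3, 4, 5, 6]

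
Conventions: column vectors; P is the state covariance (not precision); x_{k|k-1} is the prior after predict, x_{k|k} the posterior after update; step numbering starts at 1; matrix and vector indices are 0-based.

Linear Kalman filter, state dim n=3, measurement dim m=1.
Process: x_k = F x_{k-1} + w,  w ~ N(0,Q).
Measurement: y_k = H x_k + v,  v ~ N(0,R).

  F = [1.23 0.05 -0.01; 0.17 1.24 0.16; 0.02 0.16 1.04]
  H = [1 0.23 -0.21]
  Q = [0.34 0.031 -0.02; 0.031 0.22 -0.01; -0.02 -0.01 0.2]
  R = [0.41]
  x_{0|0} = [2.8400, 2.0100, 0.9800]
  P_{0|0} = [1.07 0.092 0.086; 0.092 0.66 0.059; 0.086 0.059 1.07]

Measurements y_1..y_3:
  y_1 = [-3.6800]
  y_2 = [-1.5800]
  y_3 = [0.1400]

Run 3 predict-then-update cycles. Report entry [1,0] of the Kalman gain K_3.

step 1: x^-=[3.5839, 3.1320, 1.3976]  P^-=[1.9697 0.4516 0.1316; 0.4516 1.3600 0.4005; 0.1316 0.4005 1.3984]  S=[2.6271]  K=[0.7788; 0.2589; -0.0266]  nu=[-7.6908]  x^+=[-2.4056, 1.1405, 1.6023]  P^+=[0.3764 -0.0782 0.1861; -0.0782 1.1839 0.4186; 0.1861 0.4186 1.3966]
step 2: x^-=[-2.9178, 1.2617, 1.8008]  P^-=[0.8979 0.0954 0.2278; 0.0954 2.2302 1.0385; 0.2278 1.0385 1.8875]  S=[1.3570]  K=[0.6426; 0.2876; 0.0518]  nu=[1.4258]  x^+=[-2.0016, 1.6717, 1.8746]  P^+=[0.3376 -0.1554 0.1827; -0.1554 2.1180 1.0183; 0.1827 1.0183 1.8839]
step 3: x^-=[-2.3971, 2.0326, 2.1771]  P^-=[0.8316 0.0227 0.2399; 0.0227 3.8830 2.0889; 0.2399 2.0889 2.6375]  S=[1.2712]  K=[0.6186; 0.3754; 0.1309]  nu=[2.5268]  x^+=[-0.8340, 2.9810, 2.5079]  P^+=[0.3451 -0.2725 0.1369; -0.2725 3.7039 2.0264; 0.1369 2.0264 2.6157]

K[1,0] = 0.3754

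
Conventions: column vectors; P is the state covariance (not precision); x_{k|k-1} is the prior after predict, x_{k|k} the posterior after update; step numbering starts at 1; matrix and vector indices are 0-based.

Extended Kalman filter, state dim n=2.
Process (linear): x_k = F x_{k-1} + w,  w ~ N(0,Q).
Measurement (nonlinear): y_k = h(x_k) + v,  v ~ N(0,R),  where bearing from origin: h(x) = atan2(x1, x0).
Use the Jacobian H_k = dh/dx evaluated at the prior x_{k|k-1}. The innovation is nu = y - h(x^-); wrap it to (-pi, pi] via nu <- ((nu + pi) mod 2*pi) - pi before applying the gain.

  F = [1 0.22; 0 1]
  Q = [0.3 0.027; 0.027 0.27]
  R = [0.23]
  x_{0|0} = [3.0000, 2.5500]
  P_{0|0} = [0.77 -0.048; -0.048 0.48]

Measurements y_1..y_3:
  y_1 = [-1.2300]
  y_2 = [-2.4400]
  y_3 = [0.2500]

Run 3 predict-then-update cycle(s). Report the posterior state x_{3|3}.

x_post = [5.2303, 0.2049]

step 1: x^-=[3.5610, 2.5500]  P^-=[1.0721 0.0846; 0.0846 0.7500]  H_jac=[-0.1329 0.1856]  S=[0.2706]  K=[-0.4686; 0.4729]  nu=[-1.8514]  x^+=[4.4286, 1.6744]  P^+=[1.0127 0.1446; 0.1446 0.6895]
step 2: x^-=[4.7970, 1.6744]  P^-=[1.4097 0.3233; 0.3233 0.9595]  H_jac=[-0.0649 0.1858]  S=[0.2613]  K=[-0.1201; 0.6022]  nu=[-2.7758]  x^+=[5.1302, 0.0029]  P^+=[1.4059 0.3421; 0.3421 0.8647]
step 3: x^-=[5.1309, 0.0029]  P^-=[1.8983 0.5594; 0.5594 1.1347]  H_jac=[-0.0001 0.1949]  S=[0.2731]  K=[0.3985; 0.8096]  nu=[0.2494]  x^+=[5.2303, 0.2049]  P^+=[1.8549 0.4713; 0.4713 0.9557]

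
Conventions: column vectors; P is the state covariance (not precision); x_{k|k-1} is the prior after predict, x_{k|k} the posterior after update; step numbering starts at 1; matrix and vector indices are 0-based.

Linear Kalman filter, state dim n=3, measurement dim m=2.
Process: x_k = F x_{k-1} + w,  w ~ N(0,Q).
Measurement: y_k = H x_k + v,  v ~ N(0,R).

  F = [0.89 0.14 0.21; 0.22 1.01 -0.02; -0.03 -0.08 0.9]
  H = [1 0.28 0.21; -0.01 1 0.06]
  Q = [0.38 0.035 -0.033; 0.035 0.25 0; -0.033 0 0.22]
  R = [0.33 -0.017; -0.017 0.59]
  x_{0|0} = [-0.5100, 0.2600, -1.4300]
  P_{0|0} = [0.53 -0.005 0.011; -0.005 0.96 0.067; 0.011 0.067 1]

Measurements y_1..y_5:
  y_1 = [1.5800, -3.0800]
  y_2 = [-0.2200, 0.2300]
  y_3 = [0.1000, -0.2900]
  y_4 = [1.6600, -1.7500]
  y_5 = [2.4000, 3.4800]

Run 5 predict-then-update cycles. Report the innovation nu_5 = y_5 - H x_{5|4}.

step 1: x^-=[-0.7178, 0.1790, -1.2925]  P^-=[0.8695 0.2800 0.1475; 0.2800 1.2503 -0.0356; 0.1475 -0.0356 1.0264]  S=[1.5574 0.6170; 0.6170 1.8341]  K=[0.6554 -0.0677; 0.1509 0.6283; 0.2555 -0.0726]  nu=[2.5191, -3.1886]  x^+=[1.1492, -1.4443, -0.4174]  P^+=[0.2469 -0.0437 -0.0822; -0.0437 0.3739 -0.1043; -0.0822 -0.1043 0.9379]
step 2: x^-=[0.7329, -1.1976, -0.2946]  P^-=[0.5765 0.0675 0.0601; 0.0675 0.6293 -0.1579; 0.0601 -0.1579 1.0016]  S=[1.0445 0.2010; 0.2010 1.2026]  K=[0.5907 -0.0444; 0.1059 0.4971; 0.2400 -0.1220]  nu=[-0.5557, 1.4526]  x^+=[0.3401, -0.5343, -0.6051]  P^+=[0.2203 -0.0294 -0.0779; -0.0294 0.2992 -0.1329; -0.0779 -0.1329 0.9353]
step 3: x^-=[0.1008, -0.4527, -0.5121]  P^-=[0.5573 0.0592 0.0603; 0.0592 0.5593 -0.1776; 0.0603 -0.1776 1.0029]  S=[1.0130 0.1689; 0.1689 1.1304]  K=[0.5852 -0.0368; 0.0978 0.4702; 0.2418 -0.1405]  nu=[0.2334, 0.1944]  x^+=[0.2303, -0.3384, -0.4830]  P^+=[0.2162 -0.0251 -0.0735; -0.0251 0.2841 -0.1437; -0.0735 -0.1437 0.9328]
step 4: x^-=[0.0562, -0.2815, -0.4145]  P^-=[0.5558 0.0581 0.0622; 0.0581 0.5460 -0.1854; 0.0622 -0.1854 1.0022]  S=[1.0096 0.1624; 0.1624 1.1162]  K=[0.5851 -0.0347; 0.0956 0.4648; 0.2424 -0.1481]  nu=[1.7697, -1.4431]  x^+=[1.1418, -0.7830, 0.2282]  P^+=[0.2154 -0.0240 -0.0713; -0.0240 0.2812 -0.1480; -0.0713 -0.1480 0.9300]
step 5: x^-=[0.9545, -0.5442, 0.2338]  P^-=[0.5558 0.0577 0.0628; 0.0577 0.5436 -0.1887; 0.0628 -0.1887 1.0004]  S=[1.0090 0.1606; 0.1606 1.1134]  K=[0.5853 -0.0342; 0.0949 0.4639; 0.2421 -0.1511]  nu=[1.5488, 4.0197]  x^+=[1.7235, 1.4674, 0.0016]  P^+=[0.2152 -0.0238 -0.0704; -0.0238 0.2808 -0.1496; -0.0704 -0.1496 0.9275]

innov = [1.5488, 4.0197]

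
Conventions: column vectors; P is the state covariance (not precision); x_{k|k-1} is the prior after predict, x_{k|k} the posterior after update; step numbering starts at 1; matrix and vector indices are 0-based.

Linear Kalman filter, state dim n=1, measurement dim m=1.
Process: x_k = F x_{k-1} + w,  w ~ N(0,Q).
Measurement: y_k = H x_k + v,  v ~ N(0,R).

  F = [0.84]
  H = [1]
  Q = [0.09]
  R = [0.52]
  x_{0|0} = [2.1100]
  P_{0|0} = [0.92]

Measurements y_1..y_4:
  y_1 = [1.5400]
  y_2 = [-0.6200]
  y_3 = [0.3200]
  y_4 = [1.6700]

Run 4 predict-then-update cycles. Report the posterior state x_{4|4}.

x_post = [0.7502]

step 1: x^-=[1.7724]  P^-=[0.7392]  S=[1.2592]  K=[0.5870]  nu=[-0.2324]  x^+=[1.6360]  P^+=[0.3053]
step 2: x^-=[1.3742]  P^-=[0.3054]  S=[0.8254]  K=[0.3700]  nu=[-1.9942]  x^+=[0.6364]  P^+=[0.1924]
step 3: x^-=[0.5346]  P^-=[0.2258]  S=[0.7458]  K=[0.3027]  nu=[-0.2146]  x^+=[0.4696]  P^+=[0.1574]
step 4: x^-=[0.3945]  P^-=[0.2011]  S=[0.7211]  K=[0.2789]  nu=[1.2755]  x^+=[0.7502]  P^+=[0.1450]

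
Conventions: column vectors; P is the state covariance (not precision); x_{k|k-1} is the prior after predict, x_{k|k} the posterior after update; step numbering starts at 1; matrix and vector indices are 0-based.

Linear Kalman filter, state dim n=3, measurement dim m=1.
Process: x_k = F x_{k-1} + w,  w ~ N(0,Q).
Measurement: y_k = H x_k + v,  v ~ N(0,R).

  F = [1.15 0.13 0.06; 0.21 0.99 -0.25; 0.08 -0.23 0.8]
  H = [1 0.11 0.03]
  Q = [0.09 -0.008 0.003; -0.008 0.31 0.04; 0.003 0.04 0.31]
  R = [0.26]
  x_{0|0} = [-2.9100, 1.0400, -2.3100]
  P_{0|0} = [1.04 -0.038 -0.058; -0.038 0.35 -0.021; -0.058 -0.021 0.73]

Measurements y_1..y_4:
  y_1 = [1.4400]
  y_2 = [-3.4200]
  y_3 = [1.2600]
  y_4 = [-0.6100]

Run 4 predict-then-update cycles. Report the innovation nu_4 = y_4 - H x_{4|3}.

innov = [-0.6985]

step 1: x^-=[-3.3499, 0.9960, -2.3200]  P^-=[1.4542 0.2483 0.0774; 0.2483 0.7452 -0.1958; 0.0774 -0.1958 0.8041]  S=[1.7820]  K=[0.8327; 0.1821; 0.0449]  nu=[4.7499]  x^+=[0.6055, 1.8608, -2.1069]  P^+=[0.2186 -0.0218 0.0108; -0.0218 0.6861 -0.2104; 0.0108 -0.2104 0.8005]
step 2: x^-=[0.8118, 2.4960, -2.0650]  P^-=[0.3852 0.0870 0.0376; 0.0870 1.1361 -0.4505; 0.0376 -0.4505 0.9396]  S=[0.6783]  K=[0.5838; 0.2926; 0.0239]  nu=[-4.4444]  x^+=[-1.7827, 1.1955, -2.1712]  P^+=[0.1541 -0.0288 0.0281; -0.0288 1.0780 -0.4552; 0.0281 -0.4552 0.9392]
step 3: x^-=[-2.0249, 1.3520, -2.1546]  P^-=[0.3036 0.1003 0.0223; 0.1003 1.6424 -0.7741; 0.0223 -0.7741 1.1413]  S=[0.6027]  K=[0.5230; 0.4276; -0.0475]  nu=[3.2008]  x^+=[-0.3508, 2.7206, -2.3066]  P^+=[0.1387 -0.0345 0.0373; -0.0345 1.5322 -0.7619; 0.0373 -0.7619 1.1399]
step 4: x^-=[-0.1881, 3.1964, -2.4991]  P^-=[0.2863 0.1346 -0.0008; 0.1346 2.2480 -1.1773; -0.0008 -1.1773 1.4079]  S=[0.5966]  K=[0.5047; 0.5809; -0.1477]  nu=[-0.6985]  x^+=[-0.5407, 2.7906, -2.3959]  P^+=[0.1344 -0.0403 0.0436; -0.0403 2.0467 -1.1262; 0.0436 -1.1262 1.3949]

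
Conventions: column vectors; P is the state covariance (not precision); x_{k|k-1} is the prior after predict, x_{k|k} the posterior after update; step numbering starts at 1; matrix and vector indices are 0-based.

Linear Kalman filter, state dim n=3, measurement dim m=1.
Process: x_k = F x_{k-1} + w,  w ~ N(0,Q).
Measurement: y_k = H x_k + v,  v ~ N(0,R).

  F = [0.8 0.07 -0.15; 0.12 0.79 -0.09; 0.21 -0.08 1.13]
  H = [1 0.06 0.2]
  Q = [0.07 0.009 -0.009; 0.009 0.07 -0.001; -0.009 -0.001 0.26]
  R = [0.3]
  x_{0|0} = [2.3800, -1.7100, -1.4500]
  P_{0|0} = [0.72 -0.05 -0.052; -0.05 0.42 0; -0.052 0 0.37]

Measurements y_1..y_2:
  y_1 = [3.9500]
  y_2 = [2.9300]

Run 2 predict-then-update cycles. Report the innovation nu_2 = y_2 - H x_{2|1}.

step 1: x^-=[2.0018, -0.9348, -1.0019]  P^-=[0.5481 0.0790 0.0040; 0.0790 0.3371 -0.0609; 0.0040 -0.0609 0.7439]  S=[0.8886]  K=[0.6230; 0.0980; 0.1678]  nu=[2.2047]  x^+=[3.3752, -0.7188, -0.6320]  P^+=[0.2032 0.0248 -0.0889; 0.0248 0.3286 -0.0755; -0.0889 -0.0755 0.7189]
step 2: x^-=[2.7447, -0.1060, 0.0522]  P^-=[0.2435 0.0897 -0.1842; 0.0897 0.3012 -0.1642; -0.1842 -0.1642 1.1596]  S=[0.5241]  K=[0.4046; 0.1429; 0.0722]  nu=[0.1812]  x^+=[2.8180, -0.0801, 0.0653]  P^+=[0.1577 0.0594 -0.1995; 0.0594 0.2905 -0.1696; -0.1995 -0.1696 1.1569]

innov = [0.1812]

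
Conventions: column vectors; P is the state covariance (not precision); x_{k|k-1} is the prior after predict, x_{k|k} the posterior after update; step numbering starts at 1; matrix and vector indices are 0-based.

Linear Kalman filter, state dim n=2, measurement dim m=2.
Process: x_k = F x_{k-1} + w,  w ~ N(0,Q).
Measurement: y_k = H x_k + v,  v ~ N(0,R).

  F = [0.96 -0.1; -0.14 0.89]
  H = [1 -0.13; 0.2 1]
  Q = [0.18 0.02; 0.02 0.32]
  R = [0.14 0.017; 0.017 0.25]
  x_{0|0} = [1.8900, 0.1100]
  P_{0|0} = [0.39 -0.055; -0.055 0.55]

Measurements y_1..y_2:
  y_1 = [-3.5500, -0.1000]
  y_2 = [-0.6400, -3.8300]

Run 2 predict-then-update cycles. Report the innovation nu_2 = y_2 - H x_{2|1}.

innov = [1.8725, -4.3678]

step 1: x^-=[1.8034, -0.1667]  P^-=[0.5555 -0.1291; -0.1291 0.7770]  S=[0.7422 -0.0987; -0.0987 0.9976]  K=[0.7789 0.0590; -0.2128 0.7320]  nu=[-5.3751, -0.2940]  x^+=[-2.4006, 0.7617]  P^+=[0.1108 0.0058; 0.0058 0.1782]
step 2: x^-=[-2.3807, 1.0140]  P^-=[0.2828 -0.0057; -0.0057 0.4619]  S=[0.4321 0.0080; 0.0080 0.7209]  K=[0.6550 0.0633; -0.1640 0.6409]  nu=[1.8725, -4.3678]  x^+=[-1.4307, -2.0925]  P^+=[0.0938 0.0082; 0.0082 0.1558]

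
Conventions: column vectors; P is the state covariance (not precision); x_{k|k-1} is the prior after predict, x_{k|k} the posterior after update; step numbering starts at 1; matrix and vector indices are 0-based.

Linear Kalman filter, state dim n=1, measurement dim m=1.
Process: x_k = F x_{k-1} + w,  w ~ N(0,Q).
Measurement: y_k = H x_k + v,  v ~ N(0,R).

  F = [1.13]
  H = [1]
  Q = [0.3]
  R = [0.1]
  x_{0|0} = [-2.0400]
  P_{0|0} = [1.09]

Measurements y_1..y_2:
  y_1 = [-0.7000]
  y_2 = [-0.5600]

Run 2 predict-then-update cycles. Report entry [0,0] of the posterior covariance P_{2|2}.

P_post[0,0] = 0.0808

step 1: x^-=[-2.3052]  P^-=[1.6918]  S=[1.7918]  K=[0.9442]  nu=[1.6052]  x^+=[-0.7896]  P^+=[0.0944]
step 2: x^-=[-0.8922]  P^-=[0.4206]  S=[0.5206]  K=[0.8079]  nu=[0.3322]  x^+=[-0.6238]  P^+=[0.0808]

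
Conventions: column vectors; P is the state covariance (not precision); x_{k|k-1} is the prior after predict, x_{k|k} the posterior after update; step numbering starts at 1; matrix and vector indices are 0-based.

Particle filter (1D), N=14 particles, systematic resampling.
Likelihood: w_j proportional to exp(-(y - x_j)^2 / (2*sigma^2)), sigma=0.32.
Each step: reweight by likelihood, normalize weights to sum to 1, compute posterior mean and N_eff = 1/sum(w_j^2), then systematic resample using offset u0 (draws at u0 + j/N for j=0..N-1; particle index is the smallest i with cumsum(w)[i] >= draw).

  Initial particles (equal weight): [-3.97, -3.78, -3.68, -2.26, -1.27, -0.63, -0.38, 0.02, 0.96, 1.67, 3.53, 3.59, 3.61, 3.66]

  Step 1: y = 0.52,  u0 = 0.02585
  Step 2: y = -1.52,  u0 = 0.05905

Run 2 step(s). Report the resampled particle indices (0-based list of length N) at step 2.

resampled_idx = [0, 0, 0, 0, 0, 0, 0, 0, 0, 0, 0, 0, 0, 3]

step 1: w=[0.0000, 0.0000, 0.0000, 0.0000, 0.0000, 0.0022, 0.0271, 0.4180, 0.5505, 0.0022, 0.0000, 0.0000, 0.0000, 0.0000]  mean=0.5288  Neff=2.0901  idx=[6, 7, 7, 7, 7, 7, 8, 8, 8, 8, 8, 8, 8, 8]
step 2: w=[0.9740, 0.0052, 0.0052, 0.0052, 0.0052, 0.0052, 0.0000, 0.0000, 0.0000, 0.0000, 0.0000, 0.0000, 0.0000, 0.0000]  mean=-0.3696  Neff=1.0539  idx=[0, 0, 0, 0, 0, 0, 0, 0, 0, 0, 0, 0, 0, 3]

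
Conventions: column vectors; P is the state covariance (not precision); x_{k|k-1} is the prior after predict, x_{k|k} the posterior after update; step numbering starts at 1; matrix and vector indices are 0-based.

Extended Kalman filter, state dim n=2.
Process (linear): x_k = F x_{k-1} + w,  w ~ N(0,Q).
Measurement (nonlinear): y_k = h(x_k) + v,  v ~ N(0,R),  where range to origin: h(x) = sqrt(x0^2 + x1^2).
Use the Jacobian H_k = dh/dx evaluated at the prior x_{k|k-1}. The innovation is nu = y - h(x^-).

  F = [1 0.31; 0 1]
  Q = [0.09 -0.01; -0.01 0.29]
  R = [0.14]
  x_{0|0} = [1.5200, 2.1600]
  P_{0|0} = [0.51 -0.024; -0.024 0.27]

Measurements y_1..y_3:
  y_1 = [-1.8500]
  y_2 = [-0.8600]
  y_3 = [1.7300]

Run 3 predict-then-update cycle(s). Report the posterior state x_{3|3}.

step 1: x^-=[2.1896, 2.1600]  P^-=[0.6111 0.0497; 0.0497 0.5600]  H_jac=[0.7119 0.7023]  S=[0.7756]  K=[0.6059; 0.5527]  nu=[-4.9257]  x^+=[-0.7949, -0.5624]  P^+=[0.3263 -0.2100; -0.2100 0.3231]
step 2: x^-=[-0.9692, -0.5624]  P^-=[0.3172 -0.1199; -0.1199 0.6131]  H_jac=[-0.8649 -0.5019]  S=[0.4276]  K=[-0.5008; -0.4771]  nu=[-1.9806]  x^+=[0.0227, 0.3825]  P^+=[0.2099 -0.2220; -0.2220 0.5157]
step 3: x^-=[0.1413, 0.3825]  P^-=[0.2118 -0.0722; -0.0722 0.8057]  H_jac=[0.3464 0.9381]  S=[0.8276]  K=[0.0069; 0.8831]  nu=[1.3223]  x^+=[0.1503, 1.5502]  P^+=[0.2118 -0.0772; -0.0772 0.1603]

x_post = [0.1503, 1.5502]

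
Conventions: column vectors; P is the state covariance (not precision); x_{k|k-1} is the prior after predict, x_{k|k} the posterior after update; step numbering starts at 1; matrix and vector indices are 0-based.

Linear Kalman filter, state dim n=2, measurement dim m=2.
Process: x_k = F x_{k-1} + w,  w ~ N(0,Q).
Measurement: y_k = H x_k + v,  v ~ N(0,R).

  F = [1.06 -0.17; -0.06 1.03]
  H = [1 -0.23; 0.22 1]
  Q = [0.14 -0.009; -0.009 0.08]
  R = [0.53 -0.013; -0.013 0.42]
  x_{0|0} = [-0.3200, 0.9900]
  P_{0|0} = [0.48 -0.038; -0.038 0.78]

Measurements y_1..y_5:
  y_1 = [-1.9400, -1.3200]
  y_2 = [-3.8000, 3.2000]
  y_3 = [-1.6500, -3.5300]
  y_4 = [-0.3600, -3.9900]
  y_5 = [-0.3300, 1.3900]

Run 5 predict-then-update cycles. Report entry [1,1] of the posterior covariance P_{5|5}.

P_post[1,1] = 0.1540

step 1: x^-=[-0.5075, 1.0389]  P^-=[0.7156 -0.2180; -0.2180 0.9139]  S=[1.3942 -0.2727; -0.2727 1.2726]  K=[0.5635 0.0732; -0.1816 0.6415]  nu=[-1.1936, -2.2473]  x^+=[-1.3446, -0.1860]  P^+=[0.2885 -0.0401; -0.0401 0.2806]
step 2: x^-=[-1.3936, -0.1109]  P^-=[0.4867 -0.1206; -0.1206 0.3837]  S=[1.0925 -0.1087; -0.1087 0.7742]  K=[0.4758 0.0493; -0.1474 0.4406]  nu=[-2.4319, 3.6175]  x^+=[-2.3724, 1.8415]  P^+=[0.2426 -0.0389; -0.0389 0.1955]
step 3: x^-=[-2.8278, 2.0391]  P^-=[0.4322 -0.1015; -0.1015 0.2931]  S=[1.0244 -0.0817; -0.0817 0.6894]  K=[0.4482 0.0438; -0.1348 0.3768]  nu=[1.6468, -4.9470]  x^+=[-2.3065, -0.0471]  P^+=[0.2283 -0.0376; -0.0376 0.1683]
step 4: x^-=[-2.4369, 0.0899]  P^-=[0.4150 -0.0945; -0.0945 0.2640]  S=[1.0024 -0.0721; -0.0721 0.6625]  K=[0.4388 0.0430; -0.1294 0.3530]  nu=[2.0976, -3.5437]  x^+=[-1.6688, -1.4327]  P^+=[0.2235 -0.0368; -0.0368 0.1581]
step 5: x^-=[-1.5254, -1.3756]  P^-=[0.4090 -0.0915; -0.0915 0.2530]  S=[0.9944 -0.0681; -0.0681 0.6526]  K=[0.4354 0.0431; -0.1270 0.3437]  nu=[0.8790, 3.1012]  x^+=[-1.0090, -0.4214]  P^+=[0.2218 -0.0364; -0.0364 0.1540]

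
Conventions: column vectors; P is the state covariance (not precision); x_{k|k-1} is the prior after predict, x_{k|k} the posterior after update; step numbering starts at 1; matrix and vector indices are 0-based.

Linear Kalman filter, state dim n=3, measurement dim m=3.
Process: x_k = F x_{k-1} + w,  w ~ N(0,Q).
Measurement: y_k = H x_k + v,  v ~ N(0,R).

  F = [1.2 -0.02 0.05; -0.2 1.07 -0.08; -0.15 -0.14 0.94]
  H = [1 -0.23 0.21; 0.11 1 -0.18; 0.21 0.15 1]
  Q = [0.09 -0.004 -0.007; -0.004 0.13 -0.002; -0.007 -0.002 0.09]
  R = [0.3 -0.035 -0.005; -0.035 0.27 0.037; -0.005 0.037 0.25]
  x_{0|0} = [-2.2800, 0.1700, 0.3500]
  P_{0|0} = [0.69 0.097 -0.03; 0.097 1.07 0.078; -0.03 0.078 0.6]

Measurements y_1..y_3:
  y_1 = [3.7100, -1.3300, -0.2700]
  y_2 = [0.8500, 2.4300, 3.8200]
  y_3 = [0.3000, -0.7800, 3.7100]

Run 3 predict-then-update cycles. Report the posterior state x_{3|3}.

x_post = [0.6738, 0.0683, 2.3157]

step 1: x^-=[-2.7219, 0.6099, 0.6472]  P^-=[1.0771 -0.0625 -0.1516; -0.0625 1.3307 -0.1150; -0.1516 -0.1150 0.6487]  S=[1.4523 -0.3131 0.1696; -0.3131 1.6683 0.0078; 0.1696 0.0078 0.8740]  K=[0.7813 0.1969 -0.0788; -0.1126 0.7843 0.0967; -0.1127 -0.1733 0.7094]  nu=[6.4363, -1.5240, -0.4371]  x^+=[2.0411, -1.3523, -0.1238]  P^+=[0.2379 -0.0148 -0.0641; -0.0148 0.2251 0.0231; -0.0641 0.0231 0.1815]
step 2: x^-=[2.4702, -1.8453, -0.2332]  P^-=[0.4262 -0.0776 -0.1106; -0.0776 0.3987 -0.0055; -0.1106 -0.0055 0.2715]  S=[0.7490 -0.1498 0.0054; -0.1498 0.6719 0.0269; 0.0054 0.0269 0.4963]  K=[0.5859 0.1176 -0.0788; -0.1172 0.5541 0.0479; -0.1020 -0.1420 0.5074]  nu=[-1.9957, 3.9616, 3.8112]  x^+=[1.4664, 0.7661, 1.3416]  P^+=[0.1783 -0.0208 -0.0526; -0.0208 0.1602 0.0134; -0.0526 0.0134 0.1312]
step 3: x^-=[1.8115, 0.4191, 0.9339]  P^-=[0.3418 -0.0712 -0.0884; -0.0712 0.3263 -0.0049; -0.0884 -0.0049 0.2235]  S=[0.6650 -0.1376 0.0039; -0.1376 0.5972 0.0264; 0.0039 0.0264 0.4528]  K=[0.5310 0.0959 -0.0704; -0.1169 0.5061 0.0358; -0.0909 -0.1330 0.4595]  nu=[-1.6112, -1.2303, 2.3329]  x^+=[0.6738, 0.0683, 2.3157]  P^+=[0.1613 -0.0216 -0.0473; -0.0216 0.1464 0.0108; -0.0473 0.0108 0.1187]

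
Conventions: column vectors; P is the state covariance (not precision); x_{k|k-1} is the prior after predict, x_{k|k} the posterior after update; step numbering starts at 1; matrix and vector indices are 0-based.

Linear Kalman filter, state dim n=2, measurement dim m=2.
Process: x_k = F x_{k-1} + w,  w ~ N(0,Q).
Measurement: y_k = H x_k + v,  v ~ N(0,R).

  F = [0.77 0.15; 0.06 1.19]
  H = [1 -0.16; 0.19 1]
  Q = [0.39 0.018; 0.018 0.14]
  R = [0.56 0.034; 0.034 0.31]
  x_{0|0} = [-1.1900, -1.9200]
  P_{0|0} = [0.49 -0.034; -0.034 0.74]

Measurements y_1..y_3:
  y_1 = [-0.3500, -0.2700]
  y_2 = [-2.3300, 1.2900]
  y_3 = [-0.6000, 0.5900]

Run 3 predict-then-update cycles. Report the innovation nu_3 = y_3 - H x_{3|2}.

step 1: x^-=[-1.2043, -2.3562]  P^-=[0.6893 0.1413; 0.1413 1.1848]  S=[1.2344 0.1124; 0.1124 1.5734]  K=[0.5278 0.1353; -0.1099 0.7780]  nu=[0.4773, 2.3150]  x^+=[-0.6391, -0.6077]  P^+=[0.3006 0.0028; 0.0028 0.2369]
step 2: x^-=[-0.5833, -0.7615]  P^-=[0.5742 0.0767; 0.0767 0.4770]  S=[1.1218 0.1412; 0.1412 0.8368]  K=[0.4832 0.1406; -0.0751 0.6000]  nu=[-1.8686, 2.1623]  x^+=[-1.1822, 0.6764]  P^+=[0.2766 0.0075; 0.0075 0.1820]
step 3: x^-=[-0.8089, 0.7339]  P^-=[0.5598 0.0702; 0.0702 0.3999]  S=[1.1076 0.1444; 0.1444 0.7567]  K=[0.4767 0.1423; -0.0673 0.5589]  nu=[0.3263, 0.0097]  x^+=[-0.6519, 0.7174]  P^+=[0.2732 0.0084; 0.0084 0.1694]

innov = [0.3263, 0.0097]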